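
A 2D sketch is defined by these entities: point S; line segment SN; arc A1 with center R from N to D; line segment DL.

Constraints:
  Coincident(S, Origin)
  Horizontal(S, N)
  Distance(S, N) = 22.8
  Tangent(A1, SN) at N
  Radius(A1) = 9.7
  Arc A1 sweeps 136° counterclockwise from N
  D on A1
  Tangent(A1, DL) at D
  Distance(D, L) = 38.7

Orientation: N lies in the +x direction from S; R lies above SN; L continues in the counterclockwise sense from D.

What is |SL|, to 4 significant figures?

43.59

On A1, N sits at bearing -90° from R; a 136° counterclockwise sweep puts D at bearing 46°, so D = R + 9.7·(cos 46°, sin 46°) = (29.54, 16.68). Tangency of A1 to DL means the radius RD is perpendicular to DL, so DL runs along (−sin 46°, cos 46°); with |DL| = 38.7, L = (1.700, 43.56). Then |SL| = |L − S| = 43.59.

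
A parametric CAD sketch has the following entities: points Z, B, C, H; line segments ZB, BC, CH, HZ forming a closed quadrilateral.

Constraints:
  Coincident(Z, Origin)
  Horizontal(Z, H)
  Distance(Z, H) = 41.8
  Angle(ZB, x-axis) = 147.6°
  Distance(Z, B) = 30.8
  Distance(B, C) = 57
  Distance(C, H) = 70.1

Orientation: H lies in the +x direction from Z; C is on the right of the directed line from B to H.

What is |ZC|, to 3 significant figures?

42.7

Checks: Z = (0.00, 0.00) ✓; |BC| = 57.00 ✓; |CH| = 70.10 ✓.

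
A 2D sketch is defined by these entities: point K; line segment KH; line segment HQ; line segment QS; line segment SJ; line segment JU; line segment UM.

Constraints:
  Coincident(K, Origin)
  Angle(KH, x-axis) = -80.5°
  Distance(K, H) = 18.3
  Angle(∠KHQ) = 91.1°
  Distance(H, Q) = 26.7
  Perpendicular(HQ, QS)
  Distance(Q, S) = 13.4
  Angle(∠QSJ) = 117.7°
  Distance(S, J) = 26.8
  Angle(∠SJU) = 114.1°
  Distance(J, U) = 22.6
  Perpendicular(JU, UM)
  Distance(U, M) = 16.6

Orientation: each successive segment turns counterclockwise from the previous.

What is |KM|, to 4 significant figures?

19.90

K is at the origin; KH runs at -80.5° with length 18.3, so H = (3.020, -18.05). ∠KHQ = 91.1° gives HQ at 8.400° from the x-axis; with |HQ| = 26.7, Q = (29.43, -14.15). The perpendicularity gives QS at right angles to HQ, so QS runs at 98.40°; with |QS| = 13.4, S = (27.48, -0.8924). ∠QSJ = 117.7° gives SJ at 160.7° from the x-axis; with |SJ| = 26.8, J = (2.183, 7.965). ∠SJU = 114.1° gives JU at -133.4° from the x-axis; with |JU| = 22.6, U = (-13.35, -8.455). JU ⟂ UM, so UM runs at -43.40°; with |UM| = 16.6, M = (-1.284, -19.86). Then |KM| = |M − K| = 19.90.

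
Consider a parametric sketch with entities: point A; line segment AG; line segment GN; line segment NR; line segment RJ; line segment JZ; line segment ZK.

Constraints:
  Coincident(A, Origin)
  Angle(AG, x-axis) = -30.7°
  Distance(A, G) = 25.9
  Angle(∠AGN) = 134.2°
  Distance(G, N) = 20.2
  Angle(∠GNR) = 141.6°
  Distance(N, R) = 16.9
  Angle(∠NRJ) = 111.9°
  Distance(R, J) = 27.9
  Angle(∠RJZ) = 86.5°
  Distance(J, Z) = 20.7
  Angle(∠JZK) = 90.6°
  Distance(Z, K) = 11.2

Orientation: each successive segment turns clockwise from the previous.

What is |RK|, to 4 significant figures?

25.35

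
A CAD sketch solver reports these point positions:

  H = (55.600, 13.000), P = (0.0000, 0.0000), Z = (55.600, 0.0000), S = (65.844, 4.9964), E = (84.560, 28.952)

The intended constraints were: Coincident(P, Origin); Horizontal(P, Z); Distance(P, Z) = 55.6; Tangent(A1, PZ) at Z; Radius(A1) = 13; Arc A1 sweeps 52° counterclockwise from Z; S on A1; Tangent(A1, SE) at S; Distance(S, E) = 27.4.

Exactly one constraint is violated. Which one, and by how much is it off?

Distance(S, E) = 27.4 — off by 3.00.

P = (0.00, 0.00) ✓; P.y = 0.00, Z.y = 0.00 ✓; |PZ| = 55.60 ✓; ∠(HZ, ZP) = 90.00° ✓; |HZ| = 13.00 ✓; bearing(H→S) − bearing(H→Z) = 52.00° ✓; |HS| = 13.00 ✓; ∠(HS, SE) = 90.00° ✓; |SE| = 30.40 ✗.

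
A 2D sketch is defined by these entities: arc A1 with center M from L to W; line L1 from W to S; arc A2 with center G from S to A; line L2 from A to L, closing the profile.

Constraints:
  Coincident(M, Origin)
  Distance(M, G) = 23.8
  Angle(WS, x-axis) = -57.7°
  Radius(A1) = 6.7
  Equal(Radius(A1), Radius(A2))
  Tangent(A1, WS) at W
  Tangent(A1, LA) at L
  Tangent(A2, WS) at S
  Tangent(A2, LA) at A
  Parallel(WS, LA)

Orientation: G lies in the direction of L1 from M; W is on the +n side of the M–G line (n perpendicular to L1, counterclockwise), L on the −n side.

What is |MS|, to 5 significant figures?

24.725

The slot axis is L1's direction at -57.7°, so u = (cos -57.7°, sin -57.7°) = (0.53435, -0.84526) and n = (−sin -57.7°, cos -57.7°) = (0.84526, 0.53435). M is at the origin and G lies 23.8 along u from M, so G = 23.8·u = (12.718, -20.117). Tangency of A1 to both parallel lines with radius 6.7 puts W and L at M ± 6.7·n: W = (5.6633, 3.5802), L = (-5.6633, -3.5802). Equal radii place S and A the same way about G: S = G + 6.7·n = (18.381, -16.537), A = G − 6.7·n = (7.0543, -23.697). Then |MS| = |S − M| = 24.725.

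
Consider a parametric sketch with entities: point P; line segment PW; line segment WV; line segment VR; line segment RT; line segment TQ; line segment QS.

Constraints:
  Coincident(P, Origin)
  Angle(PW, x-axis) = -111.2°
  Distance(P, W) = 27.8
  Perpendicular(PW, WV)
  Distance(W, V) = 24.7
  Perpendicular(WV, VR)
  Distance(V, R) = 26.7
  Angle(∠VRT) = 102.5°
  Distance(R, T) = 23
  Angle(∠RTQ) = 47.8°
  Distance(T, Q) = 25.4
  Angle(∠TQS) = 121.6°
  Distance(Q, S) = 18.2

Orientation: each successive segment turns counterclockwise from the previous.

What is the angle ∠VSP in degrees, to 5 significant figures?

76.925°

∠RTQ = 47.8° gives TQ at -81.500° from the x-axis; with |TQ| = 25.4, Q = (7.2500, -22.317). ∠TQS = 121.6° gives QS at -23.100° from the x-axis; with |QS| = 18.2, S = (23.991, -29.458). Then cos ∠VSP = SV·SP / (|SV||SP|), giving 76.925°.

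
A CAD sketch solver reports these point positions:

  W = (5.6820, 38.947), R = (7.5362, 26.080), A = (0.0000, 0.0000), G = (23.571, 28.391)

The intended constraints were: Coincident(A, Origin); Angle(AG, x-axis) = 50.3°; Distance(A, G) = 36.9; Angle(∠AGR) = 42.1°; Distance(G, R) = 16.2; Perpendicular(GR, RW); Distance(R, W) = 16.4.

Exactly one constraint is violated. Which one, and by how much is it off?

Distance(R, W) = 16.4 — off by 3.40.

A = (0.00, 0.00) ✓; AG at 50.30° ✓; |AG| = 36.90 ✓; ∠AGR = 42.10° ✓; |GR| = 16.20 ✓; ∠(GR, RW) = 90.00° ✓; |RW| = 13.00 ✗.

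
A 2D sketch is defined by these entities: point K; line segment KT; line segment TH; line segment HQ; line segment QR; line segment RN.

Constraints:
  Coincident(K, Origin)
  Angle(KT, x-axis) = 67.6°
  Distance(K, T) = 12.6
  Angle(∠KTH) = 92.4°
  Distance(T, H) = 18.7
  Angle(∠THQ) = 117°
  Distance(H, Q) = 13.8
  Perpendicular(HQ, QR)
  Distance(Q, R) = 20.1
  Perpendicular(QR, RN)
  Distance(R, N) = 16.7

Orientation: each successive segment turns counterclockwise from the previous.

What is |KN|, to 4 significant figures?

6.048

K is at the origin; KT runs at 67.6° with length 12.6, so T = (4.801, 11.65). ∠KTH = 92.4° gives TH at 155.2° from the x-axis; with |TH| = 18.7, H = (-12.17, 19.49). ∠THQ = 117.0° gives HQ at -141.8° from the x-axis; with |HQ| = 13.8, Q = (-23.02, 10.96). HQ ⟂ QR, so QR runs at -51.80°; with |QR| = 20.1, R = (-10.59, -4.837). QR is perpendicular to RN, so RN runs at 38.20°; with |RN| = 16.7, N = (2.535, 5.491). Then |KN| = |N − K| = 6.048.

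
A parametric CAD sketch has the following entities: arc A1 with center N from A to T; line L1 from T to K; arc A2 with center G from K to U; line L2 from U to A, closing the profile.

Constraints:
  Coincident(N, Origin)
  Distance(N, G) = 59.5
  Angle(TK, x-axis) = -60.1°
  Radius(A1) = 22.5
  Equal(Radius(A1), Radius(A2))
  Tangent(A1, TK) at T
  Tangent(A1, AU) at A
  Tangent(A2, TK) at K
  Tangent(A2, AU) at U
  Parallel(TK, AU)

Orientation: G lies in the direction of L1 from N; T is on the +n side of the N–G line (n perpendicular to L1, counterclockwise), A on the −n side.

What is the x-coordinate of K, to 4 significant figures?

49.17

The slot axis is L1's direction at -60.1°, so u = (cos -60.1°, sin -60.1°) = (0.4985, -0.8669) and n = (−sin -60.1°, cos -60.1°) = (0.8669, 0.4985). N is at the origin and G lies 59.5 along u from N, so G = 59.5·u = (29.66, -51.58). Tangency of A1 to both parallel lines with radius 22.5 puts T and A at N ± 22.5·n: T = (19.51, 11.22), A = (-19.51, -11.22). Equal radii place K and U the same way about G: K = G + 22.5·n = (49.17, -40.36), U = G − 22.5·n = (10.15, -62.80). So K.x = 49.17.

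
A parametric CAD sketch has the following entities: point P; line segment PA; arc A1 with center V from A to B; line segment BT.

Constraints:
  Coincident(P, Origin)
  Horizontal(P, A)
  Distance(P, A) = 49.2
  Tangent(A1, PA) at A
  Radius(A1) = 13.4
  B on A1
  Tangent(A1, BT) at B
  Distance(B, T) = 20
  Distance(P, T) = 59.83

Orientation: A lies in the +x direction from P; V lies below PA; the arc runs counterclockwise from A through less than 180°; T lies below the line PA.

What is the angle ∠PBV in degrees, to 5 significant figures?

124.26°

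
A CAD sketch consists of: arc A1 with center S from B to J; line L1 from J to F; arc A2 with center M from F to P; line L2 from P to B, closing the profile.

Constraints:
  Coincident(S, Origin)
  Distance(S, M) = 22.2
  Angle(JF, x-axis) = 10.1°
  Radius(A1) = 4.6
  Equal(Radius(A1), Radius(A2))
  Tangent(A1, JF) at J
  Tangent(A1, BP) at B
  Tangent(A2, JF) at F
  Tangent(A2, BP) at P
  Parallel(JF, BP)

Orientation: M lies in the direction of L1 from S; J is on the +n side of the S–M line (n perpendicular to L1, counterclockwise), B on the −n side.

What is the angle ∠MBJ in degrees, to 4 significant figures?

78.29°

The slot axis is L1's direction at 10.1°, so u = (cos 10.1°, sin 10.1°) = (0.9845, 0.1754) and n = (−sin 10.1°, cos 10.1°) = (-0.1754, 0.9845). S is at the origin and M lies 22.2 along u from S, so M = 22.2·u = (21.86, 3.893). Tangency of A1 to both parallel lines with radius 4.6 puts J and B at S ± 4.6·n: J = (-0.8067, 4.529), B = (0.8067, -4.529). Then cos ∠MBJ = BM·BJ / (|BM||BJ|), giving 78.29°.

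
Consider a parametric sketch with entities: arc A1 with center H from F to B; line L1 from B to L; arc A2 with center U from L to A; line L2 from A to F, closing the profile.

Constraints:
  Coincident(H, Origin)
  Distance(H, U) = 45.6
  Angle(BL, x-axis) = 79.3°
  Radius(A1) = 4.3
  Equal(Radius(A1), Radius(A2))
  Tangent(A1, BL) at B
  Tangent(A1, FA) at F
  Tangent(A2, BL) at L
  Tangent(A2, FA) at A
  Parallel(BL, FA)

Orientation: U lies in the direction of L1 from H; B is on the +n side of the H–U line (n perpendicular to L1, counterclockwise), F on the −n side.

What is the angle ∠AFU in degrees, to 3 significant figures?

5.39°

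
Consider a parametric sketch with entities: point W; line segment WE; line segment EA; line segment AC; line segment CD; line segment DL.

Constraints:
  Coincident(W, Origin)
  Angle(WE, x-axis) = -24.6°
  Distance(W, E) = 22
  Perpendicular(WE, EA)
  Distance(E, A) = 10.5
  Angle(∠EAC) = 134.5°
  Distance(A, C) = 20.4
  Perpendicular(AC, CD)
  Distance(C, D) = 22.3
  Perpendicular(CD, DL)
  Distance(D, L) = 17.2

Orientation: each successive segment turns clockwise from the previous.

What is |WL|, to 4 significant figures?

5.168

W is at the origin; WE runs at -24.6° with length 22.0, so E = (20.00, -9.158). The perpendicularity gives EA at right angles to WE, so EA runs at -114.6°; with |EA| = 10.5, A = (15.63, -18.71). ∠EAC = 134.5° gives AC at -160.1° from the x-axis; with |AC| = 20.4, C = (-3.550, -25.65). AC is perpendicular to CD, so CD runs at 109.9°; with |CD| = 22.3, D = (-11.14, -4.680). The perpendicularity gives DL at right angles to CD, so DL runs at 19.90°; with |DL| = 17.2, L = (5.033, 1.174). Then |WL| = |L − W| = 5.168.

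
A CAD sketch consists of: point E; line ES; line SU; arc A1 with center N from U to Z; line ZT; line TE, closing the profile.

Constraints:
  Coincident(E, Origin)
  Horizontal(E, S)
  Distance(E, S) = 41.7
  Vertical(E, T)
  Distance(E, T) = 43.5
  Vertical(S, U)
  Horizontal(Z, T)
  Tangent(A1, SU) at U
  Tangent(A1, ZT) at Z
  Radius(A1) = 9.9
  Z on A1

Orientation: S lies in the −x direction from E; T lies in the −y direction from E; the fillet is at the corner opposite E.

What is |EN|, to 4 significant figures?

46.26

E is at the origin; E and S share the same y with |ES| = 41.7 and S on the −x side, so S = (-41.70, 0.000). ET is vertical with |ET| = 43.5 and T on the −y side, so T = (0.000, -43.50). The virtual corner opposite E is at (-41.70, -43.50). Since A1 is tangent to SU there, NU ⟂ SU and since A1 is tangent to ZT there, NZ ⟂ ZT, with radius 9.9, so the center N sits 9.9 in from both sides at N = (-31.80, -33.60). Then |EN| = |N − E| = 46.26.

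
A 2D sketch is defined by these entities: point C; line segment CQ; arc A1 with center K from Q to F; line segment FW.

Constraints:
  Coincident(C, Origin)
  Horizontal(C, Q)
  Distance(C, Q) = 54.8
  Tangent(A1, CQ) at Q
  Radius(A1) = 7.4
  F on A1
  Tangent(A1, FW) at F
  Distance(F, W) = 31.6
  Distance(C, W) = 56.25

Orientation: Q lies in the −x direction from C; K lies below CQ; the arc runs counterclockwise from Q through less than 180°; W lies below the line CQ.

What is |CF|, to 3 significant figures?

61.9

C is at the origin; C and Q share the same y with |CQ| = 54.8 and Q on the −x side, so Q = (-54.8, 0.00). Tangency of A1 to CQ means the radius KQ is perpendicular to CQ, so K = Q + (0, -7.4) = (-54.8, -7.40). Since KF ⟂ FW (tangency), |KW| = √(7.4² + 31.6²) = 32.5 regardless of where F sits on A1. So W lies on both circle(C, 56.25) and circle(K, 32.5); the below-CQ intersection is W = (-42.1, -37.3). F is the foot of the tangent from W: F = (-60.8, -11.8).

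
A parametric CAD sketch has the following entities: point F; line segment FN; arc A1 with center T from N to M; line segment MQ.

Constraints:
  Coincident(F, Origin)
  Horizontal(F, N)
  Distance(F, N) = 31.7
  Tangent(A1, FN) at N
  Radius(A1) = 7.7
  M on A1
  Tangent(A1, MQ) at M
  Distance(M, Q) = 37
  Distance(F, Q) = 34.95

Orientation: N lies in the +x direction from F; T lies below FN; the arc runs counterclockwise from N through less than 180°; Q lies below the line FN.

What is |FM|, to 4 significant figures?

25.48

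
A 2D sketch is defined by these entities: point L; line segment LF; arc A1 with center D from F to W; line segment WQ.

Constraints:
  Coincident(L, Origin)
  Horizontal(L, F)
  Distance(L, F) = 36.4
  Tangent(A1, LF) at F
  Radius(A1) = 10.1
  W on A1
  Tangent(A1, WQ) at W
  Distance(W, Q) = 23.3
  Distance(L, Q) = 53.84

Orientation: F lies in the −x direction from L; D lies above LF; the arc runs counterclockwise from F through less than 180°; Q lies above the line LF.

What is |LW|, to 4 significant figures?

32.06

L is at the origin; L and F share the same y with |LF| = 36.4 and F on the −x side, so F = (-36.40, 0.000). The tangent condition forces DF to be normal to LF, so D = F + (0, 10.1) = (-36.40, 10.10). Since DW ⟂ WQ (tangency), |DQ| = √(10.1² + 23.3²) = 25.39 regardless of where W sits on A1. So Q lies on both circle(L, 53.84) and circle(D, 25.39); the above-LF intersection is Q = (-40.82, 35.11). W is the foot of the tangent from Q: W = (-27.97, 15.67).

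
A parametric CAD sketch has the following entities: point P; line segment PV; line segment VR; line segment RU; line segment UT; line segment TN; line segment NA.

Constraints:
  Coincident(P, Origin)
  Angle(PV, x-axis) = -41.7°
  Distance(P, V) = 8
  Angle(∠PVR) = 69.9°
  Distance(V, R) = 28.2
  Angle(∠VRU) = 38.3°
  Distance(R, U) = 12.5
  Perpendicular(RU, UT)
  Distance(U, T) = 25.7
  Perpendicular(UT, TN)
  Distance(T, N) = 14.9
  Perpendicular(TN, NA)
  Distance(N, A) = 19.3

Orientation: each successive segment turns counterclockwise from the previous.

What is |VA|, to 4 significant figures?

26.92

P is at the origin; PV runs at -41.7° with length 8.0, so V = (5.973, -5.322). ∠PVR = 69.9° gives VR at 68.40° from the x-axis; with |VR| = 28.2, R = (16.35, 20.90). ∠VRU = 38.3° gives RU at -149.9° from the x-axis; with |RU| = 12.5, U = (5.540, 14.63). The perpendicularity gives UT at right angles to RU, so UT runs at -59.90°; with |UT| = 25.7, T = (18.43, -7.605). UT ⟂ TN, so TN runs at 30.10°; with |TN| = 14.9, N = (31.32, -0.1329). TN ⟂ NA, so NA runs at 120.1°; with |NA| = 19.3, A = (21.64, 16.56). Then |VA| = |A − V| = 26.92.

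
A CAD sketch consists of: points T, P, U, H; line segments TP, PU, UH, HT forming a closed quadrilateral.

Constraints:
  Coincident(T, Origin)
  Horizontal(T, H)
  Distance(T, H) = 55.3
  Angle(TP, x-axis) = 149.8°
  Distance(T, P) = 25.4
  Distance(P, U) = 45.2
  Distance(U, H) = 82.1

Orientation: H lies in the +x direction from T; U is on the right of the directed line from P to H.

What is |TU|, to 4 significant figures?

38.14

Checks: |PU| = 45.20 ✓; |UH| = 82.10 ✓.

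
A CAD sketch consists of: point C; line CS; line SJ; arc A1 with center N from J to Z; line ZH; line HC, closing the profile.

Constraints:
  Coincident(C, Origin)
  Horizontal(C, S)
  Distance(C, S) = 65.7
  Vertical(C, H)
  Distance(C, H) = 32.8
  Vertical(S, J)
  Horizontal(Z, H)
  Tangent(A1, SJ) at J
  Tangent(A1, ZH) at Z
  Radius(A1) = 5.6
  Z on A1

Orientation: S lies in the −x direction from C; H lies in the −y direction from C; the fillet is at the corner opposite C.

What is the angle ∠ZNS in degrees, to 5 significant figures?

168.37°

C is at the origin; C and S share the same y with |CS| = 65.7 and S on the −x side, so S = (-65.700, 0.0000). C and H share the same x with |CH| = 32.8 and H on the −y side, so H = (0.0000, -32.800). The virtual corner opposite C is at (-65.700, -32.800). The tangent condition forces NJ to be normal to SJ and the tangent condition forces NZ to be normal to ZH, with radius 5.6, so the center N sits 5.6 in from both sides at N = (-60.100, -27.200). That places the tangent points at J = (-65.700, -27.200) on SJ and Z = (-60.100, -32.800) on ZH. Then cos ∠ZNS = NZ·NS / (|NZ||NS|), giving 168.37°.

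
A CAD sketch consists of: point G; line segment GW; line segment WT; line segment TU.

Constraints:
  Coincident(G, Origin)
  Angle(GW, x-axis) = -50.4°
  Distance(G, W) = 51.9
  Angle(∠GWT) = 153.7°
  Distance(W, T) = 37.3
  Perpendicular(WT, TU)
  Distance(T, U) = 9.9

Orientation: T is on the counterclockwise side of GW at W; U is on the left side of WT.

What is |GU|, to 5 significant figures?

84.844

G is at the origin; GW runs at -50.4° with length 51.9, so W = 51.9·(cos -50.4°, sin -50.4°) = (33.082, -39.990). ∠GWT = 153.7°, so WT runs at -50.4° + (180° − 153.7°) = -24.100° from the x-axis; with |WT| = 37.3, T = W + 37.3·(cos -24.100°, sin -24.100°) = (67.131, -55.220). WT ⟂ TU; with |TU| = 9.9 on the left of WT, U = T + 9.9·(0.40833, 0.91283) = (71.173, -46.183). Then |GU| = |U − G| = 84.844.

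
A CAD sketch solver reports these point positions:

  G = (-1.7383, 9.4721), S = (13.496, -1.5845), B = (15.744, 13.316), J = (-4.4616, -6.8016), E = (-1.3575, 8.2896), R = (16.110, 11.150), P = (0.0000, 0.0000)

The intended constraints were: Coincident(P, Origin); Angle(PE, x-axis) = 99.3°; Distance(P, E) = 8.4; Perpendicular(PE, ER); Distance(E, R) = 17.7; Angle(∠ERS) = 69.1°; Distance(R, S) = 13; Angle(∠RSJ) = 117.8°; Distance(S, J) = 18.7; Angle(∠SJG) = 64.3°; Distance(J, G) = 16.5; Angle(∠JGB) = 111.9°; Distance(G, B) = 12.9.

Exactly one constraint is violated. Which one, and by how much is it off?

Distance(G, B) = 12.9 — off by 5.00.

P = (0.00, 0.00) ✓; PE at 99.30° ✓; |PE| = 8.400 ✓; ∠(PE, ER) = 90.00° ✓; |ER| = 17.70 ✓; ∠ERS = 69.10° ✓; |RS| = 13.00 ✓; ∠RSJ = 117.8° ✓; |SJ| = 18.70 ✓; ∠SJG = 64.30° ✓; |JG| = 16.50 ✓; ∠JGB = 111.9° ✓; |GB| = 17.90 ✗.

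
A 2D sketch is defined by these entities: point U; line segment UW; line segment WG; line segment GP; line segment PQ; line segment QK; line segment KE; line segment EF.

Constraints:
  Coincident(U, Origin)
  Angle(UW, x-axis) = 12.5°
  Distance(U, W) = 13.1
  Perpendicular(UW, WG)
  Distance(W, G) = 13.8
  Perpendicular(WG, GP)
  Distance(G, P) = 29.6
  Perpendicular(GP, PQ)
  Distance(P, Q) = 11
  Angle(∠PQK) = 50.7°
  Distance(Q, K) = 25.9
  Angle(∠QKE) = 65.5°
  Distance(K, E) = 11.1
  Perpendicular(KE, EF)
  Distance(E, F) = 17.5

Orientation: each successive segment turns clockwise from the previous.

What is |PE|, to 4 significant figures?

14.42

U is at the origin; UW runs at 12.5° with length 13.1, so W = (12.79, 2.835). The perpendicularity gives WG at right angles to UW, so WG runs at -77.50°; with |WG| = 13.8, G = (15.78, -10.64). The perpendicularity gives GP at right angles to WG, so GP runs at -167.5°; with |GP| = 29.6, P = (-13.12, -17.04). The perpendicularity gives PQ at right angles to GP, so PQ runs at 102.5°; with |PQ| = 11.0, Q = (-15.50, -6.305). ∠PQK = 50.7° gives QK at -26.80° from the x-axis; with |QK| = 25.9, K = (7.615, -17.98). ∠QKE = 65.5° gives KE at -141.3° from the x-axis; with |KE| = 11.1, E = (-1.048, -24.92). Then |PE| = |E − P| = 14.42.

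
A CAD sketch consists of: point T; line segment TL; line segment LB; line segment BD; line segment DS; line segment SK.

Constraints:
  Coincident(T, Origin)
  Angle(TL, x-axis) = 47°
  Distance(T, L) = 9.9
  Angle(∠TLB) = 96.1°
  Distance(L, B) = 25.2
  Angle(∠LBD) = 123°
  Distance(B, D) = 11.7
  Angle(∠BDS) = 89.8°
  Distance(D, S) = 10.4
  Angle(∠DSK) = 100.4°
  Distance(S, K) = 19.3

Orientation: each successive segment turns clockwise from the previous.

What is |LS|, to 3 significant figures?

27.6

T is at the origin; TL runs at 47.0° with length 9.9, so L = (6.75, 7.24). ∠TLB = 96.1° gives LB at -36.9° from the x-axis; with |LB| = 25.2, B = (26.9, -7.89). ∠LBD = 123.0° gives BD at -93.9° from the x-axis; with |BD| = 11.7, D = (26.1, -19.6). ∠BDS = 89.8° gives DS at 176° from the x-axis; with |DS| = 10.4, S = (15.7, -18.8). Then |LS| = |S − L| = 27.6.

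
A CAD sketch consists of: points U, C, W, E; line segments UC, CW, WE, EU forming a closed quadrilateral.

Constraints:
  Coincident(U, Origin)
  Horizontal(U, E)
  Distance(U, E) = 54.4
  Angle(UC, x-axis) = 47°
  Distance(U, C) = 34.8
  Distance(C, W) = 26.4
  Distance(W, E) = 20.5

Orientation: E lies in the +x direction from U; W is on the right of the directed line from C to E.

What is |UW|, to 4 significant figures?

33.95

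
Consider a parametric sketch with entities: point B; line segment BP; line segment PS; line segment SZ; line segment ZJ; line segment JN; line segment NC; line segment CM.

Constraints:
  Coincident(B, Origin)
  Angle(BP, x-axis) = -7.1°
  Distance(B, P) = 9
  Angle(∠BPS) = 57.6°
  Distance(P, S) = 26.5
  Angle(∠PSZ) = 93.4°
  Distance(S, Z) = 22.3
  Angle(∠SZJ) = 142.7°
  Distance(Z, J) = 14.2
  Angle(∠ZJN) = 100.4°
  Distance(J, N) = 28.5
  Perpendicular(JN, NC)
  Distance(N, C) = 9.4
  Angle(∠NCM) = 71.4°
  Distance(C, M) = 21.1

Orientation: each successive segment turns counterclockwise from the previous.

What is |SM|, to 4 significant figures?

31.20

JN ⟂ NC, so NC runs at 48.80°; with |NC| = 9.4, C = (-2.720, -9.369). ∠NCM = 71.4° gives CM at 157.4° from the x-axis; with |CM| = 21.1, M = (-22.20, -1.260). Then |SM| = |M − S| = 31.20.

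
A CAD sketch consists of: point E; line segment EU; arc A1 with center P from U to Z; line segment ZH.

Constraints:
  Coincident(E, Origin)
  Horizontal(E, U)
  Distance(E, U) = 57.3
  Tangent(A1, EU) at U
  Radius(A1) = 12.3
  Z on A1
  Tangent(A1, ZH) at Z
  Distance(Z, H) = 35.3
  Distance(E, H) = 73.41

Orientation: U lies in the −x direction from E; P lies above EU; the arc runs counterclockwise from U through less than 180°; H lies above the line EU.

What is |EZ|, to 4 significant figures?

47.91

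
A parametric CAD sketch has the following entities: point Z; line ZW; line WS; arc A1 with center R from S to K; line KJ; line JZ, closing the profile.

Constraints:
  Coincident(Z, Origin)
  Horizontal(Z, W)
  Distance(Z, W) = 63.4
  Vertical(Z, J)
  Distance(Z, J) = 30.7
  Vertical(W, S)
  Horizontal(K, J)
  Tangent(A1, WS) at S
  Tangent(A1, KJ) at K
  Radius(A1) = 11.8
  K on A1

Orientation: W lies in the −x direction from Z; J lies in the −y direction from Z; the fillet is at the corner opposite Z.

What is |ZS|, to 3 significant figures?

66.2

Z is at the origin; ZW is horizontal with |ZW| = 63.4 and W on the −x side, so W = (-63.4, 0.00). ZJ is vertical with |ZJ| = 30.7 and J on the −y side, so J = (0.00, -30.7). The virtual corner opposite Z is at (-63.4, -30.7). A1 meets WS tangentially, so RS is at right angles to WS and tangency of A1 to KJ means the radius RK is perpendicular to KJ, with radius 11.8, so the center R sits 11.8 in from both sides at R = (-51.6, -18.9). That places the tangent points at S = (-63.4, -18.9) on WS and K = (-51.6, -30.7) on KJ. Then |ZS| = |S − Z| = 66.2.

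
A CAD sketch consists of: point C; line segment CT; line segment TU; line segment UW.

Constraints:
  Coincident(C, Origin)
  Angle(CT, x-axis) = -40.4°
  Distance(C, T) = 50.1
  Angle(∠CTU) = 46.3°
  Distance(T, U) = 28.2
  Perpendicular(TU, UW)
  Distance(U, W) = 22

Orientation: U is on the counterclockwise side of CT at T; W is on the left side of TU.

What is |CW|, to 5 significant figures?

15.600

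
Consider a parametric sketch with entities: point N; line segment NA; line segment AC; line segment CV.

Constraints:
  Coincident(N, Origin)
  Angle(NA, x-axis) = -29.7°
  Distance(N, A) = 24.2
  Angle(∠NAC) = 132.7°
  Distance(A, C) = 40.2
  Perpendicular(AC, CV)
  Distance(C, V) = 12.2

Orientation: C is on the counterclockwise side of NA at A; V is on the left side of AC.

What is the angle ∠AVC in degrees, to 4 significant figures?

73.12°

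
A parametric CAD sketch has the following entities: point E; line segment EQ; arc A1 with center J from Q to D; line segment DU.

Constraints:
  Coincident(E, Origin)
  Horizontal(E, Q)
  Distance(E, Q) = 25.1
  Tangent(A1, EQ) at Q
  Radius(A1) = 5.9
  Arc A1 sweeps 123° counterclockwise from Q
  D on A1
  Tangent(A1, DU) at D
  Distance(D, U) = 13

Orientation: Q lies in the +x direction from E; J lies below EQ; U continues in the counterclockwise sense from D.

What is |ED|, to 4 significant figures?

22.12

Since A1 is tangent to EQ there, JQ ⟂ EQ, so J = Q + (0, -5.9) = (25.10, -5.900). On A1, Q sits at bearing 90° from J; a 123° counterclockwise sweep puts D at bearing 213°, so D = J + 5.9·(cos 213°, sin 213°) = (20.15, -9.113). Then |ED| = |D − E| = 22.12.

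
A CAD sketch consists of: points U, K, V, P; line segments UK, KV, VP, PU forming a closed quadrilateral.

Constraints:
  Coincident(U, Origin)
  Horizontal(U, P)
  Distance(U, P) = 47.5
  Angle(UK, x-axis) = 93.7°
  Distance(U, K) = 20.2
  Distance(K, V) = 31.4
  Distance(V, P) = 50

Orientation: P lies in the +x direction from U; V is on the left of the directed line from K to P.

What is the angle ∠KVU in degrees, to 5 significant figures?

18.754°

U is at the origin; U and P share the same y with |UP| = 47.5 and P in +x, so P = (47.5, 0). UK runs at 93.7° with |UK| = 20.2, so K = (-1.3036, 20.158). V is determined by |KV| = 31.4 and |VP| = 50.0 together: it lies at the intersection of circle(K, 31.4) and circle(P, 50.0). With |KP| = 52.803, the foot of the radical line on KP is 12.065 from K and the perpendicular offset is √(31.4² − 12.065²) = 28.990. Taking the left-of-KP solution: V = (20.914, 42.346).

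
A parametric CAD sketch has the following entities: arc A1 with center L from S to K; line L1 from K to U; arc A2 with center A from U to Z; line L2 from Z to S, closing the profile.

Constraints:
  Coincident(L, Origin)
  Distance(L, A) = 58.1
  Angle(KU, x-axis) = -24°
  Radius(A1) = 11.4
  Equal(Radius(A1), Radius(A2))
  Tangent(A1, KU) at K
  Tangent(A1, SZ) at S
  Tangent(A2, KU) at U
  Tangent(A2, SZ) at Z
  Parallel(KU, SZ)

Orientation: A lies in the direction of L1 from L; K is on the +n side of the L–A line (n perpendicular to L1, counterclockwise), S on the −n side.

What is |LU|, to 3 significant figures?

59.2

The slot axis is L1's direction at -24.0°, so u = (cos -24.0°, sin -24.0°) = (0.914, -0.407) and n = (−sin -24.0°, cos -24.0°) = (0.407, 0.914). L is at the origin and A lies 58.1 along u from L, so A = 58.1·u = (53.1, -23.6). Tangency of A1 to both parallel lines with radius 11.4 puts K and S at L ± 11.4·n: K = (4.64, 10.4), S = (-4.64, -10.4). Equal radii place U and Z the same way about A: U = A + 11.4·n = (57.7, -13.2), Z = A − 11.4·n = (48.4, -34.0). Then |LU| = |U − L| = 59.2.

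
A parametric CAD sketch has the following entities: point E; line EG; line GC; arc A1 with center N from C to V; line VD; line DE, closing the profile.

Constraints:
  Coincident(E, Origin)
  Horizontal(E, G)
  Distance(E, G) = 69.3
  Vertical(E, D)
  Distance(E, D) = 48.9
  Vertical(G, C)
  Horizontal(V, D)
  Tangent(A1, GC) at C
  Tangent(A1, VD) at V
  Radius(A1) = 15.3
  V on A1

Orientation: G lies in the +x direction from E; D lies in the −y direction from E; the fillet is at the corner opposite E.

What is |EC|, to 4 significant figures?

77.02

E is at the origin; E and G share the same y with |EG| = 69.3 and G on the +x side, so G = (69.30, 0.000). ED is vertical with |ED| = 48.9 and D on the −y side, so D = (0.000, -48.90). The virtual corner opposite E is at (69.30, -48.90). The tangent condition forces NC to be normal to GC and A1 meets VD tangentially, so NV is at right angles to VD, with radius 15.3, so the center N sits 15.3 in from both sides at N = (54.00, -33.60). That places the tangent points at C = (69.30, -33.60) on GC and V = (54.00, -48.90) on VD. Then |EC| = |C − E| = 77.02.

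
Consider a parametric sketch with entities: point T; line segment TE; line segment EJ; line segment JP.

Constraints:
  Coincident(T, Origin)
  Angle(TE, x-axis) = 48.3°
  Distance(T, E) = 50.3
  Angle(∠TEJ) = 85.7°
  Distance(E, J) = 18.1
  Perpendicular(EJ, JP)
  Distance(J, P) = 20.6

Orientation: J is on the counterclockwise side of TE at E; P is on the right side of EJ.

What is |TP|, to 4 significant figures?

72.19

T is at the origin; TE runs at 48.3° with length 50.3, so E = 50.3·(cos 48.3°, sin 48.3°) = (33.46, 37.56). ∠TEJ = 85.7°, so EJ runs at 48.3° + (180° − 85.7°) = 142.6° from the x-axis; with |EJ| = 18.1, J = E + 18.1·(cos 142.6°, sin 142.6°) = (19.08, 48.55). EJ is perpendicular to JP; with |JP| = 20.6 on the right of EJ, P = J + 20.6·(0.6074, 0.7944) = (31.59, 64.91). Then |TP| = |P − T| = 72.19.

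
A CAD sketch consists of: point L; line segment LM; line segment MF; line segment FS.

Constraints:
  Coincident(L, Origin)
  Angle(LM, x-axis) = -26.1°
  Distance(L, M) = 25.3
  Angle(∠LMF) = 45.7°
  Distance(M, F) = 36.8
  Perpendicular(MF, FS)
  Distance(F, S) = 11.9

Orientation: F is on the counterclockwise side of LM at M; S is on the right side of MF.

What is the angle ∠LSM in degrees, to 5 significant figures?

39.562°

L is at the origin; LM runs at -26.1° with length 25.3, so M = 25.3·(cos -26.1°, sin -26.1°) = (22.720, -11.130). ∠LMF = 45.7°, so MF runs at -26.1° + (180° − 45.7°) = 108.20° from the x-axis; with |MF| = 36.8, F = M + 36.8·(cos 108.20°, sin 108.20°) = (11.226, 23.829). MF is perpendicular to FS; with |FS| = 11.9 on the right of MF, S = F + 11.9·(0.94997, 0.31233) = (22.531, 27.545). Then cos ∠LSM = SL·SM / (|SL||SM|), giving 39.562°.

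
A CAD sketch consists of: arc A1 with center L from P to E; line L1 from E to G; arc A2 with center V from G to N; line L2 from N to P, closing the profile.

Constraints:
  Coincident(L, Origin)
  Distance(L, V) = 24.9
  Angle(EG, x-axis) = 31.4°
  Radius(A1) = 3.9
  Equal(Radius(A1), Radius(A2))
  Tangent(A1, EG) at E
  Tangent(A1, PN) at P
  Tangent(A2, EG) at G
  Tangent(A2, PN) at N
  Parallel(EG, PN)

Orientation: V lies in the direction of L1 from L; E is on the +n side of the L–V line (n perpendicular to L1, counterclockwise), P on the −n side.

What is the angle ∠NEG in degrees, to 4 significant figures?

17.39°

The slot axis is L1's direction at 31.4°, so u = (cos 31.4°, sin 31.4°) = (0.8536, 0.5210) and n = (−sin 31.4°, cos 31.4°) = (-0.5210, 0.8536). L is at the origin and V lies 24.9 along u from L, so V = 24.9·u = (21.25, 12.97). Tangency of A1 to both parallel lines with radius 3.9 puts E and P at L ± 3.9·n: E = (-2.032, 3.329), P = (2.032, -3.329). Equal radii place G and N the same way about V: G = V + 3.9·n = (19.22, 16.30), N = V − 3.9·n = (23.29, 9.644). Then cos ∠NEG = EN·EG / (|EN||EG|), giving 17.39°.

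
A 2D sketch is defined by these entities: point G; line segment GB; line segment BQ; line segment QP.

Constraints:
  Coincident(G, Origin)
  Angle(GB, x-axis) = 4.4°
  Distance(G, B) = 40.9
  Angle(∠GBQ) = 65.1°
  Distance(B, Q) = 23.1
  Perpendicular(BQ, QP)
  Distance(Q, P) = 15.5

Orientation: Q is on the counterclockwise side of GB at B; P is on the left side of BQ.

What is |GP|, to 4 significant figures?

22.38

G is at the origin; GB runs at 4.4° with length 40.9, so B = 40.9·(cos 4.4°, sin 4.4°) = (40.78, 3.138). ∠GBQ = 65.1°, so BQ runs at 4.4° + (180° − 65.1°) = 119.3° from the x-axis; with |BQ| = 23.1, Q = B + 23.1·(cos 119.3°, sin 119.3°) = (29.47, 23.28). BQ ⟂ QP; with |QP| = 15.5 on the left of BQ, P = Q + 15.5·(-0.8721, -0.4894) = (15.96, 15.70). Then |GP| = |P − G| = 22.38.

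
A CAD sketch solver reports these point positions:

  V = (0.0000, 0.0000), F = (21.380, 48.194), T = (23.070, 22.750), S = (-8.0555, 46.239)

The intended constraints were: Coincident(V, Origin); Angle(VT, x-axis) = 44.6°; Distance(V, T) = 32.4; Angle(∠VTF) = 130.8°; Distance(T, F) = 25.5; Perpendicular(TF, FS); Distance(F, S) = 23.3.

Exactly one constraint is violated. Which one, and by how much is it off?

Distance(F, S) = 23.3 — off by 6.20.

V = (0.00, 0.00) ✓; VT at 44.60° ✓; |VT| = 32.40 ✓; ∠VTF = 130.8° ✓; |TF| = 25.50 ✓; ∠(TF, FS) = 90.00° ✓; |FS| = 29.50 ✗.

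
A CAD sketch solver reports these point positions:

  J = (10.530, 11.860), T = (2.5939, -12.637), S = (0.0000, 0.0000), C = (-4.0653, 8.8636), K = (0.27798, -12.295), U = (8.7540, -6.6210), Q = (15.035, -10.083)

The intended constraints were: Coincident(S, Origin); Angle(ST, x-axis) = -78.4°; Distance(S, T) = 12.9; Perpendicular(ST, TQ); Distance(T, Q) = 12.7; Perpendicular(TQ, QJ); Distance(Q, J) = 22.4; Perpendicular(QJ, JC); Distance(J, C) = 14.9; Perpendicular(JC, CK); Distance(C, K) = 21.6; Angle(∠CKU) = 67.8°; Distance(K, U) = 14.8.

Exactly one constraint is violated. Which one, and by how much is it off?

Distance(K, U) = 14.8 — off by 4.60.

S = (0.00, 0.00) ✓; ST at -78.40° ✓; |ST| = 12.90 ✓; ∠(ST, TQ) = 90.00° ✓; |TQ| = 12.70 ✓; ∠(TQ, QJ) = 90.00° ✓; |QJ| = 22.40 ✓; ∠(QJ, JC) = 90.00° ✓; |JC| = 14.90 ✓; ∠(JC, CK) = 90.00° ✓; |CK| = 21.60 ✓; ∠CKU = 67.80° ✓; |KU| = 10.20 ✗.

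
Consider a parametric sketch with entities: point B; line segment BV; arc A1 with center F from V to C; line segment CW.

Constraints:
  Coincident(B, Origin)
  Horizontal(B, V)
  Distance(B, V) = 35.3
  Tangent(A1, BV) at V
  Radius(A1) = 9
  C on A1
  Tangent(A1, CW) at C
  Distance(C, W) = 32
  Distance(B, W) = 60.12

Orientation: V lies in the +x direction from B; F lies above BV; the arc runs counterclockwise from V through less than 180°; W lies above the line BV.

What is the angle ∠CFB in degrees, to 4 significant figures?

166.5°

Checks: B = (0.00, 0.00) ✓; |FC| = 9.000 ✓; ∠(FC, CW) = 90.00° ✓; |CW| = 32.00 ✓; |BW| = 60.12 ✓.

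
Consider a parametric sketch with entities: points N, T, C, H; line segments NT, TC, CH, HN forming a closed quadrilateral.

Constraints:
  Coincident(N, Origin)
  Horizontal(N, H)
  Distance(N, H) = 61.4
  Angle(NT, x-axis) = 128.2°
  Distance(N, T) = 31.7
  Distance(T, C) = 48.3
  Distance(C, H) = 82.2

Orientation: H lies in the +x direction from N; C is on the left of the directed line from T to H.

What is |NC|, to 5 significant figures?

64.274

Checks: N = (0.00, 0.00) ✓; |TC| = 48.30 ✓; |CH| = 82.20 ✓.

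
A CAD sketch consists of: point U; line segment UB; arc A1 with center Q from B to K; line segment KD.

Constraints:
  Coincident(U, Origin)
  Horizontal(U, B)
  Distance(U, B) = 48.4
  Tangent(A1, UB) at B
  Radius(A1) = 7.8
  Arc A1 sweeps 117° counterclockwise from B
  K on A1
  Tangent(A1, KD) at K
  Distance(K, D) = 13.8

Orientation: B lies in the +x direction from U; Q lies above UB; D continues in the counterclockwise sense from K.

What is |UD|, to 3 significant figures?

54.5

U is at the origin; U and B share the same y with |UB| = 48.4 and B on the +x side, so B = (48.4, 0.00). A1 meets UB tangentially, so QB is at right angles to UB, so Q = B + (0, 7.8) = (48.4, 7.80). On A1, B sits at bearing -90° from Q; a 117° counterclockwise sweep puts K at bearing 27°, so K = Q + 7.8·(cos 27°, sin 27°) = (55.3, 11.3). A1 meets KD tangentially, so QK is at right angles to KD, so KD runs along (−sin 27°, cos 27°); with |KD| = 13.8, D = (49.1, 23.6). Then |UD| = |D − U| = 54.5.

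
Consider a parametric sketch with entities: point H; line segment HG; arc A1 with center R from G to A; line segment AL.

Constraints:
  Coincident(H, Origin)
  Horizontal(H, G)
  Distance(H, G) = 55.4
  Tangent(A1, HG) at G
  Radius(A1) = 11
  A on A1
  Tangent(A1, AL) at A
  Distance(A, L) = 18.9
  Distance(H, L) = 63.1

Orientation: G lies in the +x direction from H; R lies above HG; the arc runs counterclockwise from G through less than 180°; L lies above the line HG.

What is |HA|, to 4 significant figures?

66.75

Checks: ∠(RG, GH) = 90.00° ✓; |RG| = 11.00 ✓; |RA| = 11.00 ✓; ∠(RA, AL) = 90.00° ✓; |AL| = 18.90 ✓; |HL| = 63.10 ✓.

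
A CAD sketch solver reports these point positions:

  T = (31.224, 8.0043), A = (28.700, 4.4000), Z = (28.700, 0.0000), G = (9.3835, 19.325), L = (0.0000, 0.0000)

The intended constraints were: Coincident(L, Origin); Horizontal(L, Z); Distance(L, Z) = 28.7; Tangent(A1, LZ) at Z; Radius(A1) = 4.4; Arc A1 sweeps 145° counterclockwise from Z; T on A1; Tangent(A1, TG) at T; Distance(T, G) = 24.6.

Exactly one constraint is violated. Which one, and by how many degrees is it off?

Tangent(A1, TG) at T — off by 7.60°.

L = (0.00, 0.00) ✓; L.y = 0.00, Z.y = 0.00 ✓; |LZ| = 28.70 ✓; ∠(AZ, ZL) = 90.00° ✓; |AZ| = 4.400 ✓; bearing(A→T) − bearing(A→Z) = 145.0° ✓; |AT| = 4.400 ✓; ∠(AT, TG) = 82.40° ✗; |TG| = 24.60 ✓.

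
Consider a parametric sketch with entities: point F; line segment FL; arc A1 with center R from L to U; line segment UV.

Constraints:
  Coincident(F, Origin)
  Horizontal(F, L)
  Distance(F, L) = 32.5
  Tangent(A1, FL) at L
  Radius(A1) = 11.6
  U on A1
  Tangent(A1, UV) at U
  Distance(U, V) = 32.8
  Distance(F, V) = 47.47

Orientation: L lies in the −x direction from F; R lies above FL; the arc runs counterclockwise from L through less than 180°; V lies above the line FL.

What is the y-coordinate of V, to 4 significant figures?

43.58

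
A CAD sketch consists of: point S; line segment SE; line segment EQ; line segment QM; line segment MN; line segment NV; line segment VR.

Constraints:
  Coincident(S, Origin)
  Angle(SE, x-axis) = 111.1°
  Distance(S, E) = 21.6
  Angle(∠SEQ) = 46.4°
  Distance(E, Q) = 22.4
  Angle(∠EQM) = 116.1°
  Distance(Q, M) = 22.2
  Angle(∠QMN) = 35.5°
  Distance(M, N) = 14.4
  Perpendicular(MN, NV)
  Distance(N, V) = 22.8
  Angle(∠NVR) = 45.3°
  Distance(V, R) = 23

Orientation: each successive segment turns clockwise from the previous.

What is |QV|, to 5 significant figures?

10.567

S is at the origin; SE runs at 111.1° with length 21.6, so E = (-7.7759, 20.152). ∠SEQ = 46.4° gives EQ at -22.500° from the x-axis; with |EQ| = 22.4, Q = (12.919, 11.580). ∠EQM = 116.1° gives QM at -86.400° from the x-axis; with |QM| = 22.2, M = (14.313, -10.577). ∠QMN = 35.5° gives MN at 129.10° from the x-axis; with |MN| = 14.4, N = (5.2312, 0.59856). MN is perpendicular to NV, so NV runs at 39.100°; with |NV| = 22.8, V = (22.925, 14.978). Then |QV| = |V − Q| = 10.567.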